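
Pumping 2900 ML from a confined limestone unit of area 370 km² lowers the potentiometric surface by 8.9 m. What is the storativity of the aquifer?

S ≈ 8.8 × 10^-4

A = 370 km² = 3.7 × 10^8 m²
ΔV = 2900 ML = 2.9 × 10^6 m³
S = ΔV / (A × Δh) = 2.9 × 10^6 m³ / (3.7 × 10^8 m² × 8.9 m) = 8.807 × 10^-4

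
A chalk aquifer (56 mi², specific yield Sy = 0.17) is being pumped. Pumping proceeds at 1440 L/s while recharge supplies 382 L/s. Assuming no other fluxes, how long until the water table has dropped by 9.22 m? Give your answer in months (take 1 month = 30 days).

t ≈ 82.9 months

A = 56 mi² = 1.45 × 10^8 m²
ΔV = Sy × A × Δh = 0.17 × 1.45 × 10^8 × 9.22 = 2.273 × 10^8 m³
Net withdrawal = 1440 − 382 = 1058 L/s = 91410 m³/d
t = ΔV / Q = 2.273 × 10^8 m³ / 91410 m³/d = 2487 d
t = 2487 d ≈ 82.9 months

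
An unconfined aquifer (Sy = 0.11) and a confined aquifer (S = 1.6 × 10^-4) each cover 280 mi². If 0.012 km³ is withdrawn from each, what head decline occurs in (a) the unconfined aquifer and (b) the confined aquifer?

A = 280 mi² = 7.252 × 10^8 m²
ΔV = 0.012 km³ = 1.2 × 10^7 m³
Unconfined: Δh_u = ΔV/(Sy·A) = 1.2 × 10^7/(0.11 × 7.252 × 10^8) = 0.1504 m
Confined: Δh_c = ΔV/(S·A) = 1.2 × 10^7/(1.6 × 10^-4 × 7.252 × 10^8) = 103.4 m

Δh_u ≈ 0.15 m; Δh_c ≈ 103 m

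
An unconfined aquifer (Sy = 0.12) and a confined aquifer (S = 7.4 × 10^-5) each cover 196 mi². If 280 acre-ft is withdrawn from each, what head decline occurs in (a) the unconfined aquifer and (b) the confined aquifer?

A = 196 mi² = 5.076 × 10^8 m²
ΔV = 280 acre-ft = 3.454 × 10^5 m³
Unconfined: Δh_u = ΔV/(Sy·A) = 3.454 × 10^5/(0.12 × 5.076 × 10^8) = 0.00567 m
Confined: Δh_c = ΔV/(S·A) = 3.454 × 10^5/(7.4 × 10^-5 × 5.076 × 10^8) = 9.194 m

Δh_u ≈ 0.00567 m; Δh_c ≈ 9.19 m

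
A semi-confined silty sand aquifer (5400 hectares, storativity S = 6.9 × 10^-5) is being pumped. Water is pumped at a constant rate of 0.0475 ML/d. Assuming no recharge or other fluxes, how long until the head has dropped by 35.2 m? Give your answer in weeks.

A = 5400 hectares = 5.4 × 10^7 m²
ΔV = S × A × Δh = 6.9 × 10^-5 × 5.4 × 10^7 × 35.2 = 1.312 × 10^5 m³
Q = 0.0475 ML/d = 47.5 m³/d
t = ΔV / Q = 1.312 × 10^5 m³ / 47.5 m³/d = 2761 d
t = 2761 d ≈ 394.5 weeks

t ≈ 394 weeks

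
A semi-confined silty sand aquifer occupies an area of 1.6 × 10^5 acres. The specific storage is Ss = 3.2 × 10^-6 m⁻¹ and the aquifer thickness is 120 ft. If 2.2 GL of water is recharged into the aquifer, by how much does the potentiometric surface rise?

Δh ≈ 29 m

b = 120 ft = 36.58 m
S = Ss × b = 3.2 × 10^-6 m⁻¹ × 36.58 m = 1.17 × 10^-4
A = 1.6 × 10^5 acres = 6.475 × 10^8 m²
ΔV = 2.2 GL = 2.2 × 10^6 m³
Δh = ΔV / (S × A) = 2.2 × 10^6 m³ / (1.17 × 10^-4 × 6.475 × 10^8 m²) = 29.03 m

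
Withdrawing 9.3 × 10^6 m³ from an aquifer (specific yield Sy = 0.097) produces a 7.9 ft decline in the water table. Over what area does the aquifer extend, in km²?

A ≈ 39.8 km²

Δh = 7.9 ft = 2.408 m
A = ΔV / (Sy × Δh) = 9.3 × 10^6 / (0.097 × 2.408) = 3.982 × 10^7 m²
A = 3.982 × 10^7 m² = 39.82 km²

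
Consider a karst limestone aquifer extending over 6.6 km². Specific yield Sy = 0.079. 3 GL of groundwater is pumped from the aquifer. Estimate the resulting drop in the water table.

Δh ≈ 5.75 m

A = 6.6 km² = 6.6 × 10^6 m²
ΔV = 3 GL = 3 × 10^6 m³
Δh = ΔV / (Sy × A) = 3 × 10^6 m³ / (0.079 × 6.6 × 10^6 m²) = 5.754 m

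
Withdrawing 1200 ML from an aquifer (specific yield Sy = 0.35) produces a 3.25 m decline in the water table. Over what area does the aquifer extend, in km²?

A ≈ 1.05 km²

ΔV = 1200 ML = 1.2 × 10^6 m³
A = ΔV / (Sy × Δh) = 1.2 × 10^6 / (0.35 × 3.25) = 1.055 × 10^6 m²
A = 1.055 × 10^6 m² = 1.055 km²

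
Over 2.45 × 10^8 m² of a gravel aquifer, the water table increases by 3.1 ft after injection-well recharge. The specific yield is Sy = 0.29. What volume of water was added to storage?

Δh = 3.1 ft = 0.9449 m
ΔV = Sy × A × Δh = 0.29 × 2.45 × 10^8 m² × 0.9449 m = 6.713 × 10^7 m³

ΔV ≈ 6.71 × 10^7 m³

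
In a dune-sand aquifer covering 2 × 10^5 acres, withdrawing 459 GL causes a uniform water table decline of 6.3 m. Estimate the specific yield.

A = 2 × 10^5 acres = 8.094 × 10^8 m²
ΔV = 459 GL = 4.59 × 10^8 m³
Sy = ΔV / (A × Δh) = 4.59 × 10^8 m³ / (8.094 × 10^8 m² × 6.3 m) = 0.09002

Sy ≈ 0.09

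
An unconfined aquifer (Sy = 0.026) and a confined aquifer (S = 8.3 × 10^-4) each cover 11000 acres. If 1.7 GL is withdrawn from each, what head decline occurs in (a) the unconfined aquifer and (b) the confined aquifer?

A = 11000 acres = 4.452 × 10^7 m²
ΔV = 1.7 GL = 1.7 × 10^6 m³
Unconfined: Δh_u = ΔV/(Sy·A) = 1.7 × 10^6/(0.026 × 4.452 × 10^7) = 1.469 m
Confined: Δh_c = ΔV/(S·A) = 1.7 × 10^6/(8.3 × 10^-4 × 4.452 × 10^7) = 46.01 m

Δh_u ≈ 1.47 m; Δh_c ≈ 46 m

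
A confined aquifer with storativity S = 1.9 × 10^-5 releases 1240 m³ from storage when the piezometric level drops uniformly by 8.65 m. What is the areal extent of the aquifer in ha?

A ≈ 754 ha

A = ΔV / (S × Δh) = 1240 / (1.9 × 10^-5 × 8.65) = 7.545 × 10^6 m²
A = 7.545 × 10^6 m² = 754.5 ha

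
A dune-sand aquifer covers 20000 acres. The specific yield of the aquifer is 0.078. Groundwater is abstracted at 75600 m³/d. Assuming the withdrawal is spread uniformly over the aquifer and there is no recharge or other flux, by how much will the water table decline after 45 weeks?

Δh ≈ 3.77 m

A = 20000 acres = 8.094 × 10^7 m²
t = 45 weeks = 315 d
ΔV = Q × t = 75600 m³/d × 315 d = 2.381 × 10^7 m³
Δh = ΔV / (Sy × A) = 2.381 × 10^7 / (0.078 × 8.094 × 10^7) = 3.772 m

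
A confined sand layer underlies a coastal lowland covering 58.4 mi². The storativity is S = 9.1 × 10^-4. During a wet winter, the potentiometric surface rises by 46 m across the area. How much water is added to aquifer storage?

ΔV ≈ 6.33 × 10^6 m³

A = 58.4 mi² = 1.513 × 10^8 m²
ΔV = S × A × Δh = 9.1 × 10^-4 × 1.513 × 10^8 m² × 46 m = 6.332 × 10^6 m³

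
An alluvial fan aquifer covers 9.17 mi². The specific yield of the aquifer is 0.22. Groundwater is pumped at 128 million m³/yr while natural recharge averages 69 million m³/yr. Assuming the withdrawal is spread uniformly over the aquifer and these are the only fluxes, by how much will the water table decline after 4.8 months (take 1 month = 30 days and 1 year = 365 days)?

A = 9.17 mi² = 2.375 × 10^7 m²
Net abstraction = 128 − 69 = 59 million m³/yr
Q_net = 59 million m³/yr = 1.616 × 10^5 m³/d
t = 4.8 months = 144 d
ΔV = Q × t = 1.616 × 10^5 m³/d × 144 d = 2.328 × 10^7 m³
Δh = ΔV / (Sy × A) = 2.328 × 10^7 / (0.22 × 2.375 × 10^7) = 4.455 m

Δh ≈ 4.45 m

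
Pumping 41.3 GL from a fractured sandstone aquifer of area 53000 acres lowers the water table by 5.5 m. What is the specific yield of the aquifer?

Sy ≈ 0.035

A = 53000 acres = 2.145 × 10^8 m²
ΔV = 41.3 GL = 4.13 × 10^7 m³
Sy = ΔV / (A × Δh) = 4.13 × 10^7 m³ / (2.145 × 10^8 m² × 5.5 m) = 0.03501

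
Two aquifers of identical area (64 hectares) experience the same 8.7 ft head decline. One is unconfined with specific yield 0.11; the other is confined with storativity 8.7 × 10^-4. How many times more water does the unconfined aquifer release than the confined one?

ΔV_u / ΔV_c ≈ 126

A = 64 hectares = 6.4 × 10^5 m²
Δh = 8.7 ft = 2.652 m
Unconfined: ΔV_u = Sy × A × Δh = 0.11 × 6.4 × 10^5 × 2.652 = 1.867 × 10^5 m³
Confined: ΔV_c = S × A × Δh = 8.7 × 10^-4 × 6.4 × 10^5 × 2.652 = 1476 m³
Ratio = ΔV_u / ΔV_c = Sy / S = 0.11 / 8.7 × 10^-4 = 126.4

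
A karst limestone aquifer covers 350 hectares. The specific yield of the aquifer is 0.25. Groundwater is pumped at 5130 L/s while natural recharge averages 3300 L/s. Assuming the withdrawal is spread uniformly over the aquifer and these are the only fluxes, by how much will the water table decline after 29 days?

Δh ≈ 5.24 m

A = 350 hectares = 3.5 × 10^6 m²
Net abstraction = 5130 − 3300 = 1830 L/s
Q_net = 1830 L/s = 1.581 × 10^5 m³/d
ΔV = Q × t = 1.581 × 10^5 m³/d × 29 d = 4.585 × 10^6 m³
Δh = ΔV / (Sy × A) = 4.585 × 10^6 / (0.25 × 3.5 × 10^6) = 5.24 m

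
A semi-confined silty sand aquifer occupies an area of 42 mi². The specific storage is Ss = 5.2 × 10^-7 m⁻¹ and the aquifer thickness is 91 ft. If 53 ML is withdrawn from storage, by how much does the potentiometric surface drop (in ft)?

b = 91 ft = 27.74 m
S = Ss × b = 5.2 × 10^-7 m⁻¹ × 27.74 m = 1.442 × 10^-5
A = 42 mi² = 1.088 × 10^8 m²
ΔV = 53 ML = 53000 m³
Δh = ΔV / (S × A) = 53000 m³ / (1.442 × 10^-5 × 1.088 × 10^8 m²) = 33.78 m
Δh = 33.78 m = 110.8 ft

Δh ≈ 111 ft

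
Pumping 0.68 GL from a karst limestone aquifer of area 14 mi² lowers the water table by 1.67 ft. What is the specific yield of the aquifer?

Sy ≈ 0.037

A = 14 mi² = 3.626 × 10^7 m²
Δh = 1.67 ft = 0.509 m
ΔV = 0.68 GL = 6.8 × 10^5 m³
Sy = ΔV / (A × Δh) = 6.8 × 10^5 m³ / (3.626 × 10^7 m² × 0.509 m) = 0.03684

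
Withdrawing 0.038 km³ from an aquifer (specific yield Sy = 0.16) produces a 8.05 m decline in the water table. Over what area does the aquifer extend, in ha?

A ≈ 2950 ha

ΔV = 0.038 km³ = 3.8 × 10^7 m³
A = ΔV / (Sy × Δh) = 3.8 × 10^7 / (0.16 × 8.05) = 2.95 × 10^7 m²
A = 2.95 × 10^7 m² = 2950 ha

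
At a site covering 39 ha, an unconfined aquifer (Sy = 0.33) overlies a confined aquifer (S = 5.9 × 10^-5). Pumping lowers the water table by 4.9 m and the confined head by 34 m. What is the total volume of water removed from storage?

A = 39 ha = 3.9 × 10^5 m²
Unconfined: ΔV_u = Sy × A × Δh_u = 0.33 × 3.9 × 10^5 × 4.9 = 6.306 × 10^5 m³
Confined: ΔV_c = S × A × Δh_c = 5.9 × 10^-5 × 3.9 × 10^5 × 34 = 782.3 m³
Total ΔV = 6.306 × 10^5 + 782.3 = 6.314 × 10^5 m³

ΔV ≈ 6.31 × 10^5 m³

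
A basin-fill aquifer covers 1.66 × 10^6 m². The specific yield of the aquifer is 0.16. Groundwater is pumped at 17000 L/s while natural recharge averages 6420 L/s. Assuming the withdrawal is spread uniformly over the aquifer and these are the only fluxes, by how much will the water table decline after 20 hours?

Net abstraction = 17000 − 6420 = 10580 L/s
Q_net = 10580 L/s = 9.141 × 10^5 m³/d
t = 20 hours = 0.8333 d
ΔV = Q × t = 9.141 × 10^5 m³/d × 0.8333 d = 7.618 × 10^5 m³
Δh = ΔV / (Sy × A) = 7.618 × 10^5 / (0.16 × 1.66 × 10^6) = 2.868 m

Δh ≈ 2.87 m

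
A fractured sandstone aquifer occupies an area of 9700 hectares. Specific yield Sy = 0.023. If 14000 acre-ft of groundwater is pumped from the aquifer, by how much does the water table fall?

A = 9700 hectares = 9.7 × 10^7 m²
ΔV = 14000 acre-ft = 1.727 × 10^7 m³
Δh = ΔV / (Sy × A) = 1.727 × 10^7 m³ / (0.023 × 9.7 × 10^7 m²) = 7.74 m

Δh ≈ 7.74 m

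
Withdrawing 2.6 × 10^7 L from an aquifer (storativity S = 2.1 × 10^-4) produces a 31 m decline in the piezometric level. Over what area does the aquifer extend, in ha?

A ≈ 399 ha

ΔV = 2.6 × 10^7 L = 26000 m³
A = ΔV / (S × Δh) = 26000 / (2.1 × 10^-4 × 31) = 3.994 × 10^6 m²
A = 3.994 × 10^6 m² = 399.4 ha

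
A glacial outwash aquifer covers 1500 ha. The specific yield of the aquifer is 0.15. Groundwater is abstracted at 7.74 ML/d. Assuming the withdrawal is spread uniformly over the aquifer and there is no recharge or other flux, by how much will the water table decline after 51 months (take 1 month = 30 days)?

Δh ≈ 5.26 m

A = 1500 ha = 1.5 × 10^7 m²
Q = 7.74 ML/d = 7740 m³/d
t = 51 months = 1530 d
ΔV = Q × t = 7740 m³/d × 1530 d = 1.184 × 10^7 m³
Δh = ΔV / (Sy × A) = 1.184 × 10^7 / (0.15 × 1.5 × 10^7) = 5.263 m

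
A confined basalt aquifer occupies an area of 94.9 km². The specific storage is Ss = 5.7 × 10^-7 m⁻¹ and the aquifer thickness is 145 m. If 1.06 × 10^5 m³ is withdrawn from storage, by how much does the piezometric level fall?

S = Ss × b = 5.7 × 10^-7 m⁻¹ × 145 m = 8.265 × 10^-5
A = 94.9 km² = 9.49 × 10^7 m²
Δh = ΔV / (S × A) = 1.06 × 10^5 m³ / (8.265 × 10^-5 × 9.49 × 10^7 m²) = 13.51 m

Δh ≈ 13.5 m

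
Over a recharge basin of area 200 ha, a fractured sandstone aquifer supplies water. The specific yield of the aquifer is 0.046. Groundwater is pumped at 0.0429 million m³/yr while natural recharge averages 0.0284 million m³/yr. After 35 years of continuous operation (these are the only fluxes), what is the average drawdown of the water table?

A = 200 ha = 2 × 10^6 m²
Net abstraction = 0.0429 − 0.0284 = 0.0145 million m³/yr
Q_net = 0.0145 million m³/yr = 39.73 m³/d
t = 35 years = 12780 d
ΔV = Q × t = 39.73 m³/d × 12780 d = 5.075 × 10^5 m³
Δh = ΔV / (Sy × A) = 5.075 × 10^5 / (0.046 × 2 × 10^6) = 5.516 m

Δh ≈ 5.52 m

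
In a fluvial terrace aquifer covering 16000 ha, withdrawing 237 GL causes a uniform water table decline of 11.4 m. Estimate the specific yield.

A = 16000 ha = 1.6 × 10^8 m²
ΔV = 237 GL = 2.37 × 10^8 m³
Sy = ΔV / (A × Δh) = 2.37 × 10^8 m³ / (1.6 × 10^8 m² × 11.4 m) = 0.1299

Sy ≈ 0.13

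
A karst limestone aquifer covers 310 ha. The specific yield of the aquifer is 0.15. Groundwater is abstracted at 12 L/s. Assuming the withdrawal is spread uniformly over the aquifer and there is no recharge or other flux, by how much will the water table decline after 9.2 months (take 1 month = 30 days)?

Δh ≈ 0.615 m

A = 310 ha = 3.1 × 10^6 m²
Q = 12 L/s = 1037 m³/d
t = 9.2 months = 276 d
ΔV = Q × t = 1037 m³/d × 276 d = 2.862 × 10^5 m³
Δh = ΔV / (Sy × A) = 2.862 × 10^5 / (0.15 × 3.1 × 10^6) = 0.6154 m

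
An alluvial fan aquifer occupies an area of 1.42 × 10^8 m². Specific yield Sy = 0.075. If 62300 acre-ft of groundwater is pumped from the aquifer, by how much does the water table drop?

ΔV = 62300 acre-ft = 7.685 × 10^7 m³
Δh = ΔV / (Sy × A) = 7.685 × 10^7 m³ / (0.075 × 1.42 × 10^8 m²) = 7.216 m

Δh ≈ 7.22 m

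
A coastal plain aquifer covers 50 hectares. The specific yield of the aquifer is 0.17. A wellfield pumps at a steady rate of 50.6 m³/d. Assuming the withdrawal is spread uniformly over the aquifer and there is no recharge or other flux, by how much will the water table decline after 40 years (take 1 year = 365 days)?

A = 50 hectares = 5 × 10^5 m²
t = 40 years = 14600 d
ΔV = Q × t = 50.6 m³/d × 14600 d = 7.388 × 10^5 m³
Δh = ΔV / (Sy × A) = 7.388 × 10^5 / (0.17 × 5 × 10^5) = 8.691 m

Δh ≈ 8.69 m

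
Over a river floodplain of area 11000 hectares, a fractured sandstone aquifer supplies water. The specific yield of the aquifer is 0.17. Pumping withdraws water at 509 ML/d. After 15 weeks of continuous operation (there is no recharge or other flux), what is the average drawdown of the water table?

Δh ≈ 2.86 m

A = 11000 hectares = 1.1 × 10^8 m²
Q = 509 ML/d = 5.09 × 10^5 m³/d
t = 15 weeks = 105 d
ΔV = Q × t = 5.09 × 10^5 m³/d × 105 d = 5.345 × 10^7 m³
Δh = ΔV / (Sy × A) = 5.345 × 10^7 / (0.17 × 1.1 × 10^8) = 2.858 m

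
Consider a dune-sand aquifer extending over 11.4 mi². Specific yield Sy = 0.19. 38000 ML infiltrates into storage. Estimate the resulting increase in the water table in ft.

Δh ≈ 22.2 ft

A = 11.4 mi² = 2.953 × 10^7 m²
ΔV = 38000 ML = 3.8 × 10^7 m³
Δh = ΔV / (Sy × A) = 3.8 × 10^7 m³ / (0.19 × 2.953 × 10^7 m²) = 6.774 m
Δh = 6.774 m = 22.22 ft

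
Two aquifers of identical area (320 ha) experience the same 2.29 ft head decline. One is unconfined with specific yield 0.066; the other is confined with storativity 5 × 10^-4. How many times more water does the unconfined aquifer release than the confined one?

A = 320 ha = 3.2 × 10^6 m²
Δh = 2.29 ft = 0.698 m
Unconfined: ΔV_u = Sy × A × Δh = 0.066 × 3.2 × 10^6 × 0.698 = 1.474 × 10^5 m³
Confined: ΔV_c = S × A × Δh = 5 × 10^-4 × 3.2 × 10^6 × 0.698 = 1117 m³
Ratio = ΔV_u / ΔV_c = Sy / S = 0.066 / 5 × 10^-4 = 132

ΔV_u / ΔV_c ≈ 132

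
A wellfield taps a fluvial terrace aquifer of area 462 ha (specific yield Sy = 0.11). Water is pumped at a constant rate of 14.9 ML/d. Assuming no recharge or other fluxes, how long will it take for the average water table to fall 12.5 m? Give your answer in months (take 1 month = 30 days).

t ≈ 14.2 months

A = 462 ha = 4.62 × 10^6 m²
ΔV = Sy × A × Δh = 0.11 × 4.62 × 10^6 × 12.5 = 6.353 × 10^6 m³
Q = 14.9 ML/d = 14900 m³/d
t = ΔV / Q = 6.353 × 10^6 m³ / 14900 m³/d = 426.3 d
t = 426.3 d ≈ 14.21 months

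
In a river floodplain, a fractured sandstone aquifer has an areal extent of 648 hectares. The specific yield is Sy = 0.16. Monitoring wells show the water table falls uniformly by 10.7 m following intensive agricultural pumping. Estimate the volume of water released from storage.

ΔV ≈ 1.11 × 10^7 m³

A = 648 hectares = 6.48 × 10^6 m²
ΔV = Sy × A × Δh = 0.16 × 6.48 × 10^6 m² × 10.7 m = 1.109 × 10^7 m³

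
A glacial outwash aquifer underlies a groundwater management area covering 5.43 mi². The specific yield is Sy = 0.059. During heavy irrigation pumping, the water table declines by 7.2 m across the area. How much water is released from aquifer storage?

ΔV ≈ 5.97 × 10^6 m³

A = 5.43 mi² = 1.406 × 10^7 m²
ΔV = Sy × A × Δh = 0.059 × 1.406 × 10^7 m² × 7.2 m = 5.974 × 10^6 m³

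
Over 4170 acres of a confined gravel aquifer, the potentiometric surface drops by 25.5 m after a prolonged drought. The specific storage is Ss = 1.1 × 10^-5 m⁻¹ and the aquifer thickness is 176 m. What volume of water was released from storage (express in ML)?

ΔV ≈ 833 ML

S = Ss × b = 1.1 × 10^-5 m⁻¹ × 176 m = 1.936 × 10^-3
A = 4170 acres = 1.688 × 10^7 m²
ΔV = S × A × Δh = 0.001936 × 1.688 × 10^7 m² × 25.5 m = 8.331 × 10^5 m³
ΔV = 8.331 × 10^5 m³ = 833.1 ML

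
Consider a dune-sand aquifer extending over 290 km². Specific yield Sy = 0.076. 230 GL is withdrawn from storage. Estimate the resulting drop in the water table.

A = 290 km² = 2.9 × 10^8 m²
ΔV = 230 GL = 2.3 × 10^8 m³
Δh = ΔV / (Sy × A) = 2.3 × 10^8 m³ / (0.076 × 2.9 × 10^8 m²) = 10.44 m

Δh ≈ 10.4 m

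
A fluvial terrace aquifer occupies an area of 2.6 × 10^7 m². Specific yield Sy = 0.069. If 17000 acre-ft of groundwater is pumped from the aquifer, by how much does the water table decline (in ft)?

Δh ≈ 38.3 ft

ΔV = 17000 acre-ft = 2.097 × 10^7 m³
Δh = ΔV / (Sy × A) = 2.097 × 10^7 m³ / (0.069 × 2.6 × 10^7 m²) = 11.69 m
Δh = 11.69 m = 38.35 ft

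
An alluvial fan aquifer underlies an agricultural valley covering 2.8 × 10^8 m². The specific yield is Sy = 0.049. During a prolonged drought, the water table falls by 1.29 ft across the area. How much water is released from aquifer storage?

Δh = 1.29 ft = 0.3932 m
ΔV = Sy × A × Δh = 0.049 × 2.8 × 10^8 m² × 0.3932 m = 5.395 × 10^6 m³

ΔV ≈ 5.39 × 10^6 m³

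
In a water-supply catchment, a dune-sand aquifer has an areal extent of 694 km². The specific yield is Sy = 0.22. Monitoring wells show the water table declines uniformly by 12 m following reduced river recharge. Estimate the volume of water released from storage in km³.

ΔV ≈ 1.83 km³

A = 694 km² = 6.94 × 10^8 m²
ΔV = Sy × A × Δh = 0.22 × 6.94 × 10^8 m² × 12 m = 1.832 × 10^9 m³
ΔV = 1.832 × 10^9 m³ = 1.832 km³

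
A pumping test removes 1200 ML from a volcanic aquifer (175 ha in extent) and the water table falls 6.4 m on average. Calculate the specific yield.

Sy ≈ 0.11

A = 175 ha = 1.75 × 10^6 m²
ΔV = 1200 ML = 1.2 × 10^6 m³
Sy = ΔV / (A × Δh) = 1.2 × 10^6 m³ / (1.75 × 10^6 m² × 6.4 m) = 0.1071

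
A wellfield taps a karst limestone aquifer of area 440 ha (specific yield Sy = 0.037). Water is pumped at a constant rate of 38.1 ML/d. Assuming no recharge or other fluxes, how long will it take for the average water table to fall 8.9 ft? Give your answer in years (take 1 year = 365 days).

t ≈ 0.0318 years

A = 440 ha = 4.4 × 10^6 m²
Δh = 8.9 ft = 2.713 m
ΔV = Sy × A × Δh = 0.037 × 4.4 × 10^6 × 2.713 = 4.416 × 10^5 m³
Q = 38.1 ML/d = 38100 m³/d
t = ΔV / Q = 4.416 × 10^5 m³ / 38100 m³/d = 11.59 d
t = 11.59 d ≈ 0.03176 years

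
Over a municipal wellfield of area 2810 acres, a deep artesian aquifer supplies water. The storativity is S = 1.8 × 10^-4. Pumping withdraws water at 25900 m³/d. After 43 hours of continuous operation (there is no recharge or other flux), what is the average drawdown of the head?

A = 2810 acres = 1.137 × 10^7 m²
t = 43 hours = 1.792 d
ΔV = Q × t = 25900 m³/d × 1.792 d = 46400 m³
Δh = ΔV / (S × A) = 46400 / (1.8 × 10^-4 × 1.137 × 10^7) = 22.67 m

Δh ≈ 22.7 m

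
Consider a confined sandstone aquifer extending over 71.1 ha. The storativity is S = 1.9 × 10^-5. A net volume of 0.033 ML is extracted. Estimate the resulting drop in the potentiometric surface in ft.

A = 71.1 ha = 7.11 × 10^5 m²
ΔV = 0.033 ML = 33 m³
Δh = ΔV / (S × A) = 33 m³ / (1.9 × 10^-5 × 7.11 × 10^5 m²) = 2.443 m
Δh = 2.443 m = 8.014 ft

Δh ≈ 8.01 ft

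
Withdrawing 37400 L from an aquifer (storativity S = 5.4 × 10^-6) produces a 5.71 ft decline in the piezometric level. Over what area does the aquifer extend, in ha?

Δh = 5.71 ft = 1.74 m
ΔV = 37400 L = 37.4 m³
A = ΔV / (S × Δh) = 37.4 / (5.4 × 10^-6 × 1.74) = 3.979 × 10^6 m²
A = 3.979 × 10^6 m² = 397.9 ha

A ≈ 398 ha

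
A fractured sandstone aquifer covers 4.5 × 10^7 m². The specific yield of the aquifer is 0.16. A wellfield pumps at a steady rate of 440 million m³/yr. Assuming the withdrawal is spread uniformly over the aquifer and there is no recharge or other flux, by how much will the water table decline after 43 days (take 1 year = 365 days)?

Δh ≈ 7.2 m

Q = 440 million m³/yr = 1.205 × 10^6 m³/d
ΔV = Q × t = 1.205 × 10^6 m³/d × 43 d = 5.184 × 10^7 m³
Δh = ΔV / (Sy × A) = 5.184 × 10^7 / (0.16 × 4.5 × 10^7) = 7.199 m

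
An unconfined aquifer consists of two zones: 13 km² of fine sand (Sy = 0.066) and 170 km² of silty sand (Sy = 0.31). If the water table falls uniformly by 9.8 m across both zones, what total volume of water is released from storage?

ΔV ≈ 5.25 × 10^8 m³

A₁ = 13 km² = 1.3 × 10^7 m²; A₂ = 170 km² = 1.7 × 10^8 m²
ΔV₁ = 0.066 × 1.3 × 10^7 × 9.8 = 8.408 × 10^6 m³
ΔV₂ = 0.31 × 1.7 × 10^8 × 9.8 = 5.165 × 10^8 m³
ΔV = ΔV₁ + ΔV₂ = 5.249 × 10^8 m³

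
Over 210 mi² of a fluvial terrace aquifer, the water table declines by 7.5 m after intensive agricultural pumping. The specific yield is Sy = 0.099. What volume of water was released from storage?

A = 210 mi² = 5.439 × 10^8 m²
ΔV = Sy × A × Δh = 0.099 × 5.439 × 10^8 m² × 7.5 m = 4.038 × 10^8 m³

ΔV ≈ 4.04 × 10^8 m³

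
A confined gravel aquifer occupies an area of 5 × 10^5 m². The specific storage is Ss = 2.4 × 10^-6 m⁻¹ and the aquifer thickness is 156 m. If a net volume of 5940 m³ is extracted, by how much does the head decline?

S = Ss × b = 2.4 × 10^-6 m⁻¹ × 156 m = 3.744 × 10^-4
Δh = ΔV / (S × A) = 5940 m³ / (3.744 × 10^-4 × 5 × 10^5 m²) = 31.73 m

Δh ≈ 31.7 m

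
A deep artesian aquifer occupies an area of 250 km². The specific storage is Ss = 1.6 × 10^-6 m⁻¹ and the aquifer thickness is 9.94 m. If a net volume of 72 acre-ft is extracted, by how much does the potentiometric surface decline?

S = Ss × b = 1.6 × 10^-6 m⁻¹ × 9.94 m = 1.59 × 10^-5
A = 250 km² = 2.5 × 10^8 m²
ΔV = 72 acre-ft = 88810 m³
Δh = ΔV / (S × A) = 88810 m³ / (1.59 × 10^-5 × 2.5 × 10^8 m²) = 22.34 m

Δh ≈ 22.3 m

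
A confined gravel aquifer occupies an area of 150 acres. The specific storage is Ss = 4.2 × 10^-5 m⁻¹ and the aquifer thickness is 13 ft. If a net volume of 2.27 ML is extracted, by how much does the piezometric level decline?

b = 13 ft = 3.962 m
S = Ss × b = 4.2 × 10^-5 m⁻¹ × 3.962 m = 1.664 × 10^-4
A = 150 acres = 6.07 × 10^5 m²
ΔV = 2.27 ML = 2270 m³
Δh = ΔV / (S × A) = 2270 m³ / (1.664 × 10^-4 × 6.07 × 10^5 m²) = 22.47 m

Δh ≈ 22.5 m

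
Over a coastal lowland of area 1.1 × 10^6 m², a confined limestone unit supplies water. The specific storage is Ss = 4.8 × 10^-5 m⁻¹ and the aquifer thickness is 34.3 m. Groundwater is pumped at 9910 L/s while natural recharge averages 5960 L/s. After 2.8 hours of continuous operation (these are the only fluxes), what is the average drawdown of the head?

S = Ss × b = 4.8 × 10^-5 m⁻¹ × 34.3 m = 1.646 × 10^-3
Net abstraction = 9910 − 5960 = 3950 L/s
Q_net = 3950 L/s = 3.413 × 10^5 m³/d
t = 2.8 hours = 0.1167 d
ΔV = Q × t = 3.413 × 10^5 m³/d × 0.1167 d = 39820 m³
Δh = ΔV / (S × A) = 39820 / (0.001646 × 1.1 × 10^6) = 21.99 m

Δh ≈ 22 m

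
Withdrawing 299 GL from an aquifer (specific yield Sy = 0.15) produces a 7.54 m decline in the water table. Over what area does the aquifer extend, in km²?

A ≈ 264 km²

ΔV = 299 GL = 2.99 × 10^8 m³
A = ΔV / (Sy × Δh) = 2.99 × 10^8 / (0.15 × 7.54) = 2.644 × 10^8 m²
A = 2.644 × 10^8 m² = 264.4 km²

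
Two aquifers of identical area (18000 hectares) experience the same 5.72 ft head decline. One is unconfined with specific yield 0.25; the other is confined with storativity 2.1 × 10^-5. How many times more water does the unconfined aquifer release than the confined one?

A = 18000 hectares = 1.8 × 10^8 m²
Δh = 5.72 ft = 1.743 m
Unconfined: ΔV_u = Sy × A × Δh = 0.25 × 1.8 × 10^8 × 1.743 = 7.846 × 10^7 m³
Confined: ΔV_c = S × A × Δh = 2.1 × 10^-5 × 1.8 × 10^8 × 1.743 = 6590 m³
Ratio = ΔV_u / ΔV_c = Sy / S = 0.25 / 2.1 × 10^-5 = 11900

ΔV_u / ΔV_c ≈ 11900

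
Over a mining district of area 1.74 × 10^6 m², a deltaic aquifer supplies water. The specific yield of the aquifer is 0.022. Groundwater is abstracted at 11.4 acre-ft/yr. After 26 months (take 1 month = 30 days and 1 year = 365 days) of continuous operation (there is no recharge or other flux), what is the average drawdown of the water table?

Q = 11.4 acre-ft/yr = 38.53 m³/d
t = 26 months = 780 d
ΔV = Q × t = 38.53 m³/d × 780 d = 30050 m³
Δh = ΔV / (Sy × A) = 30050 / (0.022 × 1.74 × 10^6) = 0.785 m

Δh ≈ 0.785 m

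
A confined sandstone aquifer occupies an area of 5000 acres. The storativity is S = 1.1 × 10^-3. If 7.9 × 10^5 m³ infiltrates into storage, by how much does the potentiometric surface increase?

A = 5000 acres = 2.023 × 10^7 m²
Δh = ΔV / (S × A) = 7.9 × 10^5 m³ / (0.0011 × 2.023 × 10^7 m²) = 35.49 m

Δh ≈ 35.5 m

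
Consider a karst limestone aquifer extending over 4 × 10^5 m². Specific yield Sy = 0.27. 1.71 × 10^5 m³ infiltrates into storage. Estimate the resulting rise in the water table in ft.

Δh ≈ 5.19 ft

Δh = ΔV / (Sy × A) = 1.71 × 10^5 m³ / (0.27 × 4 × 10^5 m²) = 1.583 m
Δh = 1.583 m = 5.195 ft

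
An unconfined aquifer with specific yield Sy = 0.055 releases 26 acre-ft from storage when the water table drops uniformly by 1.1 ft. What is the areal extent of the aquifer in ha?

A ≈ 174 ha

Δh = 1.1 ft = 0.3353 m
ΔV = 26 acre-ft = 32070 m³
A = ΔV / (Sy × Δh) = 32070 / (0.055 × 0.3353) = 1.739 × 10^6 m²
A = 1.739 × 10^6 m² = 173.9 ha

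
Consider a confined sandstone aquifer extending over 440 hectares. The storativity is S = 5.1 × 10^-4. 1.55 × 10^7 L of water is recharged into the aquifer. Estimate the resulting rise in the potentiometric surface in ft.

Δh ≈ 22.7 ft

A = 440 hectares = 4.4 × 10^6 m²
ΔV = 1.55 × 10^7 L = 15500 m³
Δh = ΔV / (S × A) = 15500 m³ / (5.1 × 10^-4 × 4.4 × 10^6 m²) = 6.907 m
Δh = 6.907 m = 22.66 ft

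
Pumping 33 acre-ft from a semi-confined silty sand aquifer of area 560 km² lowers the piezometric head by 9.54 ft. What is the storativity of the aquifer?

A = 560 km² = 5.6 × 10^8 m²
Δh = 9.54 ft = 2.908 m
ΔV = 33 acre-ft = 40700 m³
S = ΔV / (A × Δh) = 40700 m³ / (5.6 × 10^8 m² × 2.908 m) = 2.5 × 10^-5

S ≈ 2.5 × 10^-5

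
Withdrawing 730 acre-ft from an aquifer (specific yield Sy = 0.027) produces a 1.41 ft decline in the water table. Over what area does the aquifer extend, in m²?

Δh = 1.41 ft = 0.4298 m
ΔV = 730 acre-ft = 9.004 × 10^5 m³
A = ΔV / (Sy × Δh) = 9.004 × 10^5 / (0.027 × 0.4298) = 7.76 × 10^7 m²

A ≈ 7.76 × 10^7 m²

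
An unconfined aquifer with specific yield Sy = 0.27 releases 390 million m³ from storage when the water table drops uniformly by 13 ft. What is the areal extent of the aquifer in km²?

A ≈ 365 km²

Δh = 13 ft = 3.962 m
ΔV = 390 million m³ = 3.9 × 10^8 m³
A = ΔV / (Sy × Δh) = 3.9 × 10^8 / (0.27 × 3.962) = 3.645 × 10^8 m²
A = 3.645 × 10^8 m² = 364.5 km²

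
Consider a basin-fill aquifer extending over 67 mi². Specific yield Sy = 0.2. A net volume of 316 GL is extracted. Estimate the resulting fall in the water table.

A = 67 mi² = 1.735 × 10^8 m²
ΔV = 316 GL = 3.16 × 10^8 m³
Δh = ΔV / (Sy × A) = 3.16 × 10^8 m³ / (0.2 × 1.735 × 10^8 m²) = 9.105 m

Δh ≈ 9.11 m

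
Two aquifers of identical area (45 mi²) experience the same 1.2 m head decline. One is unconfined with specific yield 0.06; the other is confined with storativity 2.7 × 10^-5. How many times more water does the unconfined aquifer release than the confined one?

ΔV_u / ΔV_c ≈ 2220

A = 45 mi² = 1.165 × 10^8 m²
Unconfined: ΔV_u = Sy × A × Δh = 0.06 × 1.165 × 10^8 × 1.2 = 8.392 × 10^6 m³
Confined: ΔV_c = S × A × Δh = 2.7 × 10^-5 × 1.165 × 10^8 × 1.2 = 3776 m³
Ratio = ΔV_u / ΔV_c = Sy / S = 0.06 / 2.7 × 10^-5 = 2222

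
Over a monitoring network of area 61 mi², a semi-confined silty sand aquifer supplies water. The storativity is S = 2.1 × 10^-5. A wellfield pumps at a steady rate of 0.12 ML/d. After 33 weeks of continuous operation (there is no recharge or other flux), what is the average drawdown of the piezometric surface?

A = 61 mi² = 1.58 × 10^8 m²
Q = 0.12 ML/d = 120 m³/d
t = 33 weeks = 231 d
ΔV = Q × t = 120 m³/d × 231 d = 27720 m³
Δh = ΔV / (S × A) = 27720 / (2.1 × 10^-5 × 1.58 × 10^8) = 8.355 m

Δh ≈ 8.35 m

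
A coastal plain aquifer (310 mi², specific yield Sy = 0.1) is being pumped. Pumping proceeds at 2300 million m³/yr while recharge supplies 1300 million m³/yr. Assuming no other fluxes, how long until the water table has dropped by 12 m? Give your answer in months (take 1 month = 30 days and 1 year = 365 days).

t ≈ 11.7 months

A = 310 mi² = 8.029 × 10^8 m²
ΔV = Sy × A × Δh = 0.1 × 8.029 × 10^8 × 12 = 9.635 × 10^8 m³
Net withdrawal = 2300 − 1300 = 1000 million m³/yr = 2.74 × 10^6 m³/d
t = ΔV / Q = 9.635 × 10^8 m³ / 2.74 × 10^6 m³/d = 351.7 d
t = 351.7 d ≈ 11.72 months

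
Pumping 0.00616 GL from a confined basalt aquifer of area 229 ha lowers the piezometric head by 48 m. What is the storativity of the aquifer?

S ≈ 5.6 × 10^-5

A = 229 ha = 2.29 × 10^6 m²
ΔV = 0.00616 GL = 6160 m³
S = ΔV / (A × Δh) = 6160 m³ / (2.29 × 10^6 m² × 48 m) = 5.604 × 10^-5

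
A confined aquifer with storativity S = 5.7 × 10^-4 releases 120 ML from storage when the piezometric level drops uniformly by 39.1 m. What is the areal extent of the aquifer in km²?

A ≈ 5.38 km²

ΔV = 120 ML = 1.2 × 10^5 m³
A = ΔV / (S × Δh) = 1.2 × 10^5 / (5.7 × 10^-4 × 39.1) = 5.384 × 10^6 m²
A = 5.384 × 10^6 m² = 5.384 km²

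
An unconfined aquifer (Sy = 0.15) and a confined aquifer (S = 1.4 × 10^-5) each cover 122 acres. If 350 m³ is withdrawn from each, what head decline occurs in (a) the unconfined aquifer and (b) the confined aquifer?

Δh_u ≈ 0.00473 m; Δh_c ≈ 50.6 m

A = 122 acres = 4.937 × 10^5 m²
Unconfined: Δh_u = ΔV/(Sy·A) = 350/(0.15 × 4.937 × 10^5) = 0.004726 m
Confined: Δh_c = ΔV/(S·A) = 350/(1.4 × 10^-5 × 4.937 × 10^5) = 50.64 m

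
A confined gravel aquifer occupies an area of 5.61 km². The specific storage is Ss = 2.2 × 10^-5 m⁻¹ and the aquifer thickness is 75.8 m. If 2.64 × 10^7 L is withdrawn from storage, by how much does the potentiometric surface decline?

Δh ≈ 2.82 m

S = Ss × b = 2.2 × 10^-5 m⁻¹ × 75.8 m = 1.668 × 10^-3
A = 5.61 km² = 5.61 × 10^6 m²
ΔV = 2.64 × 10^7 L = 26400 m³
Δh = ΔV / (S × A) = 26400 m³ / (0.001668 × 5.61 × 10^6 m²) = 2.822 m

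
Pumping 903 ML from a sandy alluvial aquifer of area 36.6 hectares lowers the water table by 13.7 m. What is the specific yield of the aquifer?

A = 36.6 hectares = 3.66 × 10^5 m²
ΔV = 903 ML = 9.03 × 10^5 m³
Sy = ΔV / (A × Δh) = 9.03 × 10^5 m³ / (3.66 × 10^5 m² × 13.7 m) = 0.1801

Sy ≈ 0.18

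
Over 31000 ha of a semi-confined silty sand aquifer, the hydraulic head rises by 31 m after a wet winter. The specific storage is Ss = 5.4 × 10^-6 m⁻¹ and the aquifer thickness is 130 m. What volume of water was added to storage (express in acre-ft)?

ΔV ≈ 5470 acre-ft

S = Ss × b = 5.4 × 10^-6 m⁻¹ × 130 m = 7.02 × 10^-4
A = 31000 ha = 3.1 × 10^8 m²
ΔV = S × A × Δh = 7.02 × 10^-4 × 3.1 × 10^8 m² × 31 m = 6.746 × 10^6 m³
ΔV = 6.746 × 10^6 m³ = 5469 acre-ft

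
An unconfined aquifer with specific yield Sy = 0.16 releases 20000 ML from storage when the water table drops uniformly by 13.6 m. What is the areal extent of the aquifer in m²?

ΔV = 20000 ML = 2 × 10^7 m³
A = ΔV / (Sy × Δh) = 2 × 10^7 / (0.16 × 13.6) = 9.191 × 10^6 m²

A ≈ 9.19 × 10^6 m²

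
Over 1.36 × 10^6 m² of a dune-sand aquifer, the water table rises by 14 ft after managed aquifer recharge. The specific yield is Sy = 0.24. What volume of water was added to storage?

ΔV ≈ 1.39 × 10^6 m³

Δh = 14 ft = 4.267 m
ΔV = Sy × A × Δh = 0.24 × 1.36 × 10^6 m² × 4.267 m = 1.393 × 10^6 m³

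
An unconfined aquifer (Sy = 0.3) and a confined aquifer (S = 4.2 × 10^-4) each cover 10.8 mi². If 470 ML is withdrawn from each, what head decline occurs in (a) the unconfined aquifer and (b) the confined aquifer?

A = 10.8 mi² = 2.797 × 10^7 m²
ΔV = 470 ML = 4.7 × 10^5 m³
Unconfined: Δh_u = ΔV/(Sy·A) = 4.7 × 10^5/(0.3 × 2.797 × 10^7) = 0.05601 m
Confined: Δh_c = ΔV/(S·A) = 4.7 × 10^5/(4.2 × 10^-4 × 2.797 × 10^7) = 40.01 m

Δh_u ≈ 0.056 m; Δh_c ≈ 40 m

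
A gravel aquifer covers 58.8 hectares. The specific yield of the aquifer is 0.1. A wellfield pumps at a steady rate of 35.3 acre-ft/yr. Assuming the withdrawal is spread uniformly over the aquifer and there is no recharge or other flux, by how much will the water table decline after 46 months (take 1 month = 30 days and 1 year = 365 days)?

A = 58.8 hectares = 5.88 × 10^5 m²
Q = 35.3 acre-ft/yr = 119.3 m³/d
t = 46 months = 1380 d
ΔV = Q × t = 119.3 m³/d × 1380 d = 1.646 × 10^5 m³
Δh = ΔV / (Sy × A) = 1.646 × 10^5 / (0.1 × 5.88 × 10^5) = 2.8 m

Δh ≈ 2.8 m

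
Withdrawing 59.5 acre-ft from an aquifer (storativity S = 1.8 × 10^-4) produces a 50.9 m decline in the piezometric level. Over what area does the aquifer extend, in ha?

ΔV = 59.5 acre-ft = 73390 m³
A = ΔV / (S × Δh) = 73390 / (1.8 × 10^-4 × 50.9) = 8.01 × 10^6 m²
A = 8.01 × 10^6 m² = 801 ha

A ≈ 801 ha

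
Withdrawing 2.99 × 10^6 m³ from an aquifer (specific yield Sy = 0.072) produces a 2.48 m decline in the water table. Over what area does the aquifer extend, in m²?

A ≈ 1.67 × 10^7 m²

A = ΔV / (Sy × Δh) = 2.99 × 10^6 / (0.072 × 2.48) = 1.675 × 10^7 m²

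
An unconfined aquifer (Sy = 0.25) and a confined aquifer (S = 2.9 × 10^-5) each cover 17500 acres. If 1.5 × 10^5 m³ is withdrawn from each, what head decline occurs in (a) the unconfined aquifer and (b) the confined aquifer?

A = 17500 acres = 7.082 × 10^7 m²
Unconfined: Δh_u = ΔV/(Sy·A) = 1.5 × 10^5/(0.25 × 7.082 × 10^7) = 0.008472 m
Confined: Δh_c = ΔV/(S·A) = 1.5 × 10^5/(2.9 × 10^-5 × 7.082 × 10^7) = 73.04 m

Δh_u ≈ 0.00847 m; Δh_c ≈ 73 m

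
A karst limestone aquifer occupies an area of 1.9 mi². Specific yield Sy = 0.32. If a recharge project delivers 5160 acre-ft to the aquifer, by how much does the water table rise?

Δh ≈ 4.04 m

A = 1.9 mi² = 4.921 × 10^6 m²
ΔV = 5160 acre-ft = 6.365 × 10^6 m³
Δh = ΔV / (Sy × A) = 6.365 × 10^6 m³ / (0.32 × 4.921 × 10^6 m²) = 4.042 m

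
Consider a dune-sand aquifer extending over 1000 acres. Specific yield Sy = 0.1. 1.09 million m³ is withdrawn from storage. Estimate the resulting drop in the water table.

Δh ≈ 2.69 m

A = 1000 acres = 4.047 × 10^6 m²
ΔV = 1.09 million m³ = 1.09 × 10^6 m³
Δh = ΔV / (Sy × A) = 1.09 × 10^6 m³ / (0.1 × 4.047 × 10^6 m²) = 2.693 m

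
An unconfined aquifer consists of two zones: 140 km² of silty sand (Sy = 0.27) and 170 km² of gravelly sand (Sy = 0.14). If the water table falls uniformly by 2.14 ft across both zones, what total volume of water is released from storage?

A₁ = 140 km² = 1.4 × 10^8 m²; A₂ = 170 km² = 1.7 × 10^8 m²
Δh = 2.14 ft = 0.6523 m
ΔV₁ = 0.27 × 1.4 × 10^8 × 0.6523 = 2.466 × 10^7 m³
ΔV₂ = 0.14 × 1.7 × 10^8 × 0.6523 = 1.552 × 10^7 m³
ΔV = ΔV₁ + ΔV₂ = 4.018 × 10^7 m³

ΔV ≈ 4.02 × 10^7 m³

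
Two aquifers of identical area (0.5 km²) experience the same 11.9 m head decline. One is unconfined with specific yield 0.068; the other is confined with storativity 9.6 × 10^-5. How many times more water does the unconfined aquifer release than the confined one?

ΔV_u / ΔV_c ≈ 708

A = 0.5 km² = 5 × 10^5 m²
Unconfined: ΔV_u = Sy × A × Δh = 0.068 × 5 × 10^5 × 11.9 = 4.046 × 10^5 m³
Confined: ΔV_c = S × A × Δh = 9.6 × 10^-5 × 5 × 10^5 × 11.9 = 571.2 m³
Ratio = ΔV_u / ΔV_c = Sy / S = 0.068 / 9.6 × 10^-5 = 708.3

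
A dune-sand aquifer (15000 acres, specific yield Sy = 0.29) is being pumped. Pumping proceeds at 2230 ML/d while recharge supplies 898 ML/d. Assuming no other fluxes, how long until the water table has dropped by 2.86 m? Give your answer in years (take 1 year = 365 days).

t ≈ 0.104 years

A = 15000 acres = 6.07 × 10^7 m²
ΔV = Sy × A × Δh = 0.29 × 6.07 × 10^7 × 2.86 = 5.035 × 10^7 m³
Net withdrawal = 2230 − 898 = 1332 ML/d = 1.332 × 10^6 m³/d
t = ΔV / Q = 5.035 × 10^7 m³ / 1.332 × 10^6 m³/d = 37.8 d
t = 37.8 d ≈ 0.1036 years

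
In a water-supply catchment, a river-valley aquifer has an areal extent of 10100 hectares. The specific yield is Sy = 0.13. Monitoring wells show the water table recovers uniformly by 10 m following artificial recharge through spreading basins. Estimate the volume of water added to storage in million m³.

ΔV ≈ 131 million m³

A = 10100 hectares = 1.01 × 10^8 m²
ΔV = Sy × A × Δh = 0.13 × 1.01 × 10^8 m² × 10 m = 1.313 × 10^8 m³
ΔV = 1.313 × 10^8 m³ = 131.3 million m³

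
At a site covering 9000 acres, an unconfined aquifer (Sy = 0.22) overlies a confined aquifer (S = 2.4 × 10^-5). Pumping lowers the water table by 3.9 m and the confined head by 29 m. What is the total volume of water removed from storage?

ΔV ≈ 3.13 × 10^7 m³

A = 9000 acres = 3.642 × 10^7 m²
Unconfined: ΔV_u = Sy × A × Δh_u = 0.22 × 3.642 × 10^7 × 3.9 = 3.125 × 10^7 m³
Confined: ΔV_c = S × A × Δh_c = 2.4 × 10^-5 × 3.642 × 10^7 × 29 = 25350 m³
Total ΔV = 3.125 × 10^7 + 25350 = 3.128 × 10^7 m³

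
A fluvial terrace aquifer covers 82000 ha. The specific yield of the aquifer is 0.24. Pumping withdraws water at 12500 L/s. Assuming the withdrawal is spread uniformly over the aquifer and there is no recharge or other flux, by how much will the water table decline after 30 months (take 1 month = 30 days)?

A = 82000 ha = 8.2 × 10^8 m²
Q = 12500 L/s = 1.08 × 10^6 m³/d
t = 30 months = 900 d
ΔV = Q × t = 1.08 × 10^6 m³/d × 900 d = 9.72 × 10^8 m³
Δh = ΔV / (Sy × A) = 9.72 × 10^8 / (0.24 × 8.2 × 10^8) = 4.939 m

Δh ≈ 4.94 m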